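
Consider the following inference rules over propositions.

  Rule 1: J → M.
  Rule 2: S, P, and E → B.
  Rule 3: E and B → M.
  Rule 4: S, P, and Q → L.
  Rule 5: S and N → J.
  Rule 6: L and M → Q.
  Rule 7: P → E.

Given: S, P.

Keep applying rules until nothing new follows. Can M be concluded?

Yes

P holds, so E follows (Rule 7).
S, P, and E hold, so B follows (Rule 2).
From E and B, Rule 3 gives M.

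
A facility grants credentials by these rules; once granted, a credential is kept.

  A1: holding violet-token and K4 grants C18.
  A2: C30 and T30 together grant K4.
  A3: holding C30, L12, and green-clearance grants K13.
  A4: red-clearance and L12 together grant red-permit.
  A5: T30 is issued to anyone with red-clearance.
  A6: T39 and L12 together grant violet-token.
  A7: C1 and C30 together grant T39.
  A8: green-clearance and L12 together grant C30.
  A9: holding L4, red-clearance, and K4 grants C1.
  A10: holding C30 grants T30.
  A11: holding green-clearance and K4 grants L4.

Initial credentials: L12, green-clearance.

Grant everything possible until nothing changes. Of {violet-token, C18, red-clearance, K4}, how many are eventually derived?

Holding green-clearance and L12 grants C30 (A8).
Holding C30 grants T30 (A10).
Holding C30 and T30 grants K4 (A2).
violet-token would need T39 and L12 (A6), but T39 is never granted.
C18 would need violet-token and K4 (A1), but violet-token is never granted.
No rule produces red-clearance, and it is not given.
K4: reached.
Reached: K4 — 1 of the 4.

1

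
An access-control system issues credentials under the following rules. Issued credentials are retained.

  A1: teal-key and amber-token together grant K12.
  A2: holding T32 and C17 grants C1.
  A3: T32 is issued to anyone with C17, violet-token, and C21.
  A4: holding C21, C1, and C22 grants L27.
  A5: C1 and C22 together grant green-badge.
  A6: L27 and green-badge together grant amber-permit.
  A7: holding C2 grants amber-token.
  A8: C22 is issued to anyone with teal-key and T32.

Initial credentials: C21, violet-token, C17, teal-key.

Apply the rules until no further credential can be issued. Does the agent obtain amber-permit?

Yes

Holding C17, violet-token, and C21 grants T32 (A3).
Holding teal-key and T32 grants C22 (A8).
Holding T32 and C17 grants C1 (A2).
Holding C21, C1, and C22 grants L27 (A4).
Holding C1 and C22 grants green-badge (A5).
Holding L27 and green-badge grants amber-permit (A6).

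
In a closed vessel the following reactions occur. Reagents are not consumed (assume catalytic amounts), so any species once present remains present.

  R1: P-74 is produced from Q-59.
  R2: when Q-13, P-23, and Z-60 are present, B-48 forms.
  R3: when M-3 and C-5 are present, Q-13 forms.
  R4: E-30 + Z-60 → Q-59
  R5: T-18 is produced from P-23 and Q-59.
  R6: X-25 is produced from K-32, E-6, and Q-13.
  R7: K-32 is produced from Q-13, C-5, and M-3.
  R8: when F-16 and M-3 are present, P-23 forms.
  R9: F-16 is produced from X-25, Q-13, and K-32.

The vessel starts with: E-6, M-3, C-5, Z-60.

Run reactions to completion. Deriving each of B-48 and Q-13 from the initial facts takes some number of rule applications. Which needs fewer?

Q-13

Q-13: M-3 and C-5 present → Q-13 forms (R3). [1 rule application]
B-48: M-3 and C-5 present → Q-13 forms (R3). Q-13, C-5, and M-3 present → K-32 forms (R7). K-32, E-6, and Q-13 present → X-25 forms (R6). X-25, Q-13, and K-32 present → F-16 forms (R9). F-16 and M-3 present → P-23 forms (R8). Q-13, P-23, and Z-60 present → B-48 forms (R2). [6 rule applications]
Q-13 needs fewer.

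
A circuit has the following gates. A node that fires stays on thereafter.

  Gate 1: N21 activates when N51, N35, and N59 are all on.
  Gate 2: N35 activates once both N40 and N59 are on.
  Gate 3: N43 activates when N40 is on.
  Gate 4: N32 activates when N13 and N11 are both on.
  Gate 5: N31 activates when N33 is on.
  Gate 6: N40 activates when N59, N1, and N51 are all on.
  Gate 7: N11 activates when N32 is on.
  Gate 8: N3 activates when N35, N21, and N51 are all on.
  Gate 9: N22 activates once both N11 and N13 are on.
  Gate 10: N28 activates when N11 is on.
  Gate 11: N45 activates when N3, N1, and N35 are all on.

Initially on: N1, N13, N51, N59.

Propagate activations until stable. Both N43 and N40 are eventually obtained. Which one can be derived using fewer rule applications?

N40

N40: Gate 6: N59, N1, and N51 on → N40 on. [1 rule application]
N43: N59, N1, and N51 are on, so N40 activates (Gate 6). N40 is on, so N43 activates (Gate 3). [2 rule applications]
N40 needs fewer.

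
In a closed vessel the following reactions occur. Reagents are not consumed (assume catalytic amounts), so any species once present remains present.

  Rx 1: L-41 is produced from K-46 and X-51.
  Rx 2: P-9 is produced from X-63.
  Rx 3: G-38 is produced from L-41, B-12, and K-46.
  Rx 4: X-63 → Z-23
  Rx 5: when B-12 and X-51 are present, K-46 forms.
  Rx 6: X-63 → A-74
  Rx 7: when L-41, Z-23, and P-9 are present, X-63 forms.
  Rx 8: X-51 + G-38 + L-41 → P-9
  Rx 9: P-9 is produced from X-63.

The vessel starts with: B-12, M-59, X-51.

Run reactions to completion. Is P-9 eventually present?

Yes

B-12 and X-51 present → K-46 forms (Rx 5).
K-46 and X-51 present → L-41 forms (Rx 1).
L-41, B-12, and K-46 present → G-38 forms (Rx 3).
X-51, G-38, and L-41 present → P-9 forms (Rx 8).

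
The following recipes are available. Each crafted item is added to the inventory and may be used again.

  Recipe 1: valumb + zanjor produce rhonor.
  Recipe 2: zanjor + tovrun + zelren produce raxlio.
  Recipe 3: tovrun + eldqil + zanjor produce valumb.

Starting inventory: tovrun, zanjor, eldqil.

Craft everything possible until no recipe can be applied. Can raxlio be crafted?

raxlio would need zanjor, tovrun, and zelren (Recipe 2), but zelren is never obtained.

No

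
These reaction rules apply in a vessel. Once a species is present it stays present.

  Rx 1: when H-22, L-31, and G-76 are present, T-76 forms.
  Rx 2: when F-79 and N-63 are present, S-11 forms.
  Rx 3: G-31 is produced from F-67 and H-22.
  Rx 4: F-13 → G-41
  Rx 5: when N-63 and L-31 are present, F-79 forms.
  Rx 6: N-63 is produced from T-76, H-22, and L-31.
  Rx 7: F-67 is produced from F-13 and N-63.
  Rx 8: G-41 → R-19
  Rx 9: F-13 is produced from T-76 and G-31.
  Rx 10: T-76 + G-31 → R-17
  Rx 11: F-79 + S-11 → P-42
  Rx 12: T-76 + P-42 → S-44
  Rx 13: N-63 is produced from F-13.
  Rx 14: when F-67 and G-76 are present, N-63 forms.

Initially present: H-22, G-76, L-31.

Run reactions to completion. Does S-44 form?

Yes

H-22, L-31, and G-76 present → T-76 forms (Rx 1).
T-76, H-22, and L-31 present → N-63 forms (Rx 6).
N-63 and L-31 present → F-79 forms (Rx 5).
F-79 and N-63 present → S-11 forms (Rx 2).
F-79 and S-11 present → P-42 forms (Rx 11).
T-76 and P-42 present → S-44 forms (Rx 12).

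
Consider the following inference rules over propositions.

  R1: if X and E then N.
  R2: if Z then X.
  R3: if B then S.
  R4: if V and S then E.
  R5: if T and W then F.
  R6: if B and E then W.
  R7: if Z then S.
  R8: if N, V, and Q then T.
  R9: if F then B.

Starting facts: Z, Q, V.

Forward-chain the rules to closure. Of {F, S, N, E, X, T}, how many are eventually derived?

Z holds, so X follows (R2).
Z holds, so S follows (R7).
From V and S, R4 gives E.
X and E hold, so N follows (R1).
From N, V, and Q, R8 gives T.
F would need T and W (R5), but W is never established.
S: reached.
N: reached.
E: reached.
X: reached.
T: reached.
Reached: S, N, E, X, and T — 5 of the 6.

5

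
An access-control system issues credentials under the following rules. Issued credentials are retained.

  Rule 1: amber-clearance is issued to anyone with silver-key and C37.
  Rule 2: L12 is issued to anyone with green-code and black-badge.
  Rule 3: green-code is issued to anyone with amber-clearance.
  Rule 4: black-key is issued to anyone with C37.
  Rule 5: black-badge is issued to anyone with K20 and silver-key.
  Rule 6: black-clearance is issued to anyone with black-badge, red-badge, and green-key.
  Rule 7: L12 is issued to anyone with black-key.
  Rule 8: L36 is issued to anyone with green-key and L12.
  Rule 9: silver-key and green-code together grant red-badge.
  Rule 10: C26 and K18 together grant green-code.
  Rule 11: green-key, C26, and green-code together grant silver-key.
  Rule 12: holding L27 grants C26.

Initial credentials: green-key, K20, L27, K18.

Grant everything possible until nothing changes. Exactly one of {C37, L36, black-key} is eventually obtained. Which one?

L36

Holding L27 grants C26 (Rule 12).
Holding C26 and K18 grants green-code (Rule 10).
Holding green-key, C26, and green-code grants silver-key (Rule 11).
Holding K20 and silver-key grants black-badge (Rule 5).
Holding green-code and black-badge grants L12 (Rule 2).
Holding green-key and L12 grants L36 (Rule 8).
No rule produces C37, and it is not given. black-key would need C37 (Rule 4), but C37 is never granted.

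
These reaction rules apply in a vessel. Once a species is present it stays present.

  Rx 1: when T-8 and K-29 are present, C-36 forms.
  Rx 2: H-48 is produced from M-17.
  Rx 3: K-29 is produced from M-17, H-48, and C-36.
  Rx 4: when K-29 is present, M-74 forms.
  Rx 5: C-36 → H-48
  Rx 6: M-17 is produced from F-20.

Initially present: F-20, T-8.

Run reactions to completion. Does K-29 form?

No

K-29 would need M-17, H-48, and C-36 (Rx 3), but C-36 never forms.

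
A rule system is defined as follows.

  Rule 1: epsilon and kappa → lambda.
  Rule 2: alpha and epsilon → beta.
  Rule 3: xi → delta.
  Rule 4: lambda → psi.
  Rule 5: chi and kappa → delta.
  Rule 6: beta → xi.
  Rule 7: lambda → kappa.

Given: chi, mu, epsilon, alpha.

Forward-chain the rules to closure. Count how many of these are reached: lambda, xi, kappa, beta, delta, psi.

3

From alpha and epsilon, Rule 2 gives beta.
beta holds, so xi follows (Rule 6).
From xi, Rule 3 gives delta.
lambda would need epsilon and kappa (Rule 1), but kappa is never established.
xi: reached.
kappa would need lambda (Rule 7), but lambda is never established.
beta: reached.
delta: reached.
psi would need lambda (Rule 4), but lambda is never established.
Reached: xi, beta, and delta — 3 of the 6.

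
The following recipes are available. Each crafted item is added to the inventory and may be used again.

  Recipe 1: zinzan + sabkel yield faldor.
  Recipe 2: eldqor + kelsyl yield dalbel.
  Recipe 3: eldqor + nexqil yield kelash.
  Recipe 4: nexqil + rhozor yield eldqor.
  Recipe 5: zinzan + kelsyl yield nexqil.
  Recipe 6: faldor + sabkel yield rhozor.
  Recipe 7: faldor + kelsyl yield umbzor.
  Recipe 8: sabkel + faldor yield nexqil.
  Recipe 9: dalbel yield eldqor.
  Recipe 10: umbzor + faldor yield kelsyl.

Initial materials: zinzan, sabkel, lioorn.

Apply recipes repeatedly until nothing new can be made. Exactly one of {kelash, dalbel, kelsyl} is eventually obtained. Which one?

Using Recipe 1, zinzan and sabkel make faldor.
Using Recipe 6, faldor and sabkel make rhozor.
Using Recipe 8, sabkel and faldor make nexqil.
nexqil + rhozor → eldqor (Recipe 4).
eldqor + nexqil → kelash (Recipe 3).
kelsyl would need umbzor and faldor (Recipe 10), but umbzor is never obtained. dalbel would need eldqor and kelsyl (Recipe 2), but kelsyl is never obtained.

kelash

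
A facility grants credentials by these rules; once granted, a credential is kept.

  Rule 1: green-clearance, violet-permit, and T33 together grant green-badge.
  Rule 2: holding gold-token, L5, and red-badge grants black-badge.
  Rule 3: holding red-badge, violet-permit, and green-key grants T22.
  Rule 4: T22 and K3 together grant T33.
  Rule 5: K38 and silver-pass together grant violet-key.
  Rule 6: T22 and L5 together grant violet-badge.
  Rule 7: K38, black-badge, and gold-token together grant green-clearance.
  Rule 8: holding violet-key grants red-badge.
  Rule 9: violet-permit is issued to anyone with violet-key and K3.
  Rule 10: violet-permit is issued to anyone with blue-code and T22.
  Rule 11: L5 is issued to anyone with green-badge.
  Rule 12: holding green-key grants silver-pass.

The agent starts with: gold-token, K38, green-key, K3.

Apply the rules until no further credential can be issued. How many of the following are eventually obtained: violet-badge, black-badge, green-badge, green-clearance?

0

violet-badge would need T22 and L5 (Rule 6), but L5 is never granted.
black-badge would need gold-token, L5, and red-badge (Rule 2), but L5 is never granted.
green-badge would need green-clearance, violet-permit, and T33 (Rule 1), but green-clearance is never granted.
green-clearance would need K38, black-badge, and gold-token (Rule 7), but black-badge is never granted.
None of the 4 are reached.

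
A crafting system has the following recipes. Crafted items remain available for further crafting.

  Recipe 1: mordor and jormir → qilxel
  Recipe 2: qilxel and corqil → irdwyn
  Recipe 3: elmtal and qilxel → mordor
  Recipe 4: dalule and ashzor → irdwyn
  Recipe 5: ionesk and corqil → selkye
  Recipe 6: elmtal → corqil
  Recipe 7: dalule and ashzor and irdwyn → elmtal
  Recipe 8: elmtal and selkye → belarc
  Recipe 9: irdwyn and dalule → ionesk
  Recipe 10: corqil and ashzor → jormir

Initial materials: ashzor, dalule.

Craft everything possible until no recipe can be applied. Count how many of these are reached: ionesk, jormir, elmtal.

3

Using Recipe 4, dalule and ashzor make irdwyn.
Using Recipe 9, irdwyn and dalule make ionesk.
dalule and ashzor and irdwyn → elmtal (Recipe 7).
elmtal → corqil (Recipe 6).
corqil and ashzor → jormir (Recipe 10).
ionesk: reached.
jormir: reached.
elmtal: reached.
All 3 are reached.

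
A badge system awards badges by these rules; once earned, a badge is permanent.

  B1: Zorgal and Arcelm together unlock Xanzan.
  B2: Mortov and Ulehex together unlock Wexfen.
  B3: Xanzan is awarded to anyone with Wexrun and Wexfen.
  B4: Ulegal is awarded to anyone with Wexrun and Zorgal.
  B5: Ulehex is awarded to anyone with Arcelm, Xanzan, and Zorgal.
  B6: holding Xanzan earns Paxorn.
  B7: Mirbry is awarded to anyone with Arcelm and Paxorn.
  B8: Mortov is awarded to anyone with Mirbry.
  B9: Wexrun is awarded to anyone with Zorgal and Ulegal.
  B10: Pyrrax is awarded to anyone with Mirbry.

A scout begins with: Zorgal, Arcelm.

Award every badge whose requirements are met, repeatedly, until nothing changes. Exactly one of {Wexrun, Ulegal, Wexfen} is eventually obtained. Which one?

Wexfen

With Zorgal and Arcelm, Xanzan is earned (B1).
With Arcelm, Xanzan, and Zorgal, Ulehex is earned (B5).
With Xanzan, Paxorn is earned (B6).
With Arcelm and Paxorn, Mirbry is earned (B7).
With Mirbry, Mortov is earned (B8).
With Mortov and Ulehex, Wexfen is earned (B2).
Ulegal would need Wexrun and Zorgal (B4), but Wexrun is never earned. Wexrun would need Zorgal and Ulegal (B9), but Ulegal is never earned.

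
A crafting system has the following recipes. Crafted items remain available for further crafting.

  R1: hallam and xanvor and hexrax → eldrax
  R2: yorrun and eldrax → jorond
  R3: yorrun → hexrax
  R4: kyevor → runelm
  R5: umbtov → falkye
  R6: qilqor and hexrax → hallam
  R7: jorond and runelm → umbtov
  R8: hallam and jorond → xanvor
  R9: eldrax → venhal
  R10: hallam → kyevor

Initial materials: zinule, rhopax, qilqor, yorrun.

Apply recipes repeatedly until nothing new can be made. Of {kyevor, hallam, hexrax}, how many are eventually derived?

Using R3, yorrun makes hexrax.
qilqor and hexrax → hallam (R6).
hallam → kyevor (R10).
kyevor: reached.
hallam: reached.
hexrax: reached.
All 3 are reached.

3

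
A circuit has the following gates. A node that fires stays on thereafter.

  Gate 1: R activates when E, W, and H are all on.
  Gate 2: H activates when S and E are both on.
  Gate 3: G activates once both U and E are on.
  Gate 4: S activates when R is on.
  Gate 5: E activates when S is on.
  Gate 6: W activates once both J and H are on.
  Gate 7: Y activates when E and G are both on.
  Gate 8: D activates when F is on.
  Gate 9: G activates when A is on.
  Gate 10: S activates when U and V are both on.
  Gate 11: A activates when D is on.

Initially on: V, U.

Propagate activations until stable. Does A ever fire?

A would need D (Gate 11), but D never turns on.

No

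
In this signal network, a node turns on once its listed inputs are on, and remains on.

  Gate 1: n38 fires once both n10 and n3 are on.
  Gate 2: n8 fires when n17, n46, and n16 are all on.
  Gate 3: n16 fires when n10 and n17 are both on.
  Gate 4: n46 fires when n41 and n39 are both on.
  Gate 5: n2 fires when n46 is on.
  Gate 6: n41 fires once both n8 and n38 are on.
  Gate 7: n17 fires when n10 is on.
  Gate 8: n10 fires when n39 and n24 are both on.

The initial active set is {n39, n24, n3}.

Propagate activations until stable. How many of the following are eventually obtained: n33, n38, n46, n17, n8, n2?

Gate 8: n39 and n24 on → n10 on.
n10 and n3 are on, so n38 fires (Gate 1).
n10 is on, so n17 fires (Gate 7).
No rule produces n33, and it is not given.
n38: reached.
n46 would need n41 and n39 (Gate 4), but n41 never turns on.
n17: reached.
n8 would need n17, n46, and n16 (Gate 2), but n46 never turns on.
n2 would need n46 (Gate 5), but n46 never turns on.
Reached: n38 and n17 — 2 of the 6.

2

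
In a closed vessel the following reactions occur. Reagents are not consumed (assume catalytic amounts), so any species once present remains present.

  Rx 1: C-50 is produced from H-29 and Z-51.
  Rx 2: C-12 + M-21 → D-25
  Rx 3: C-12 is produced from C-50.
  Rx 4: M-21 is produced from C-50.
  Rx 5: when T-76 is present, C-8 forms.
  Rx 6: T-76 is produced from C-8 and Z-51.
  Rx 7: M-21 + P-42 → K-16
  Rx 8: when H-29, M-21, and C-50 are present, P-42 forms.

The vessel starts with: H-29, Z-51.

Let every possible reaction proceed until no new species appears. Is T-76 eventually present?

T-76 would need C-8 and Z-51 (Rx 6), but C-8 never forms.

No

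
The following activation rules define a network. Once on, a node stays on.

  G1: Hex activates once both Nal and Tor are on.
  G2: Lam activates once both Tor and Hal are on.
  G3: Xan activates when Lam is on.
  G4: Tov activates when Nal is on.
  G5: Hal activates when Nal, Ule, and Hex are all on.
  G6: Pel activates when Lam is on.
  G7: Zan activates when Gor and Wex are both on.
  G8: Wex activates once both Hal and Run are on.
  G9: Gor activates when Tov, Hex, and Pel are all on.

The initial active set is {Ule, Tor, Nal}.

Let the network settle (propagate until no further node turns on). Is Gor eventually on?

Yes

G1: Nal and Tor on → Hex on.
G4: Nal on → Tov on.
G5: Nal, Ule, and Hex on → Hal on.
G2: Tor and Hal on → Lam on.
Lam is on, so Pel activates (G6).
Tov, Hex, and Pel are on, so Gor activates (G9).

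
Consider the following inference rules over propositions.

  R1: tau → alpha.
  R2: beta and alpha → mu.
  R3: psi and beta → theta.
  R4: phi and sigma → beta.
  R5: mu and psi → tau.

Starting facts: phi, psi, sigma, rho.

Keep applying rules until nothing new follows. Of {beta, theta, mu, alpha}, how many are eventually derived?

phi and sigma hold, so beta follows (R4).
From psi and beta, R3 gives theta.
beta: reached.
theta: reached.
mu would need beta and alpha (R2), but alpha is never established.
alpha would need tau (R1), but tau is never established.
Reached: beta and theta — 2 of the 4.

2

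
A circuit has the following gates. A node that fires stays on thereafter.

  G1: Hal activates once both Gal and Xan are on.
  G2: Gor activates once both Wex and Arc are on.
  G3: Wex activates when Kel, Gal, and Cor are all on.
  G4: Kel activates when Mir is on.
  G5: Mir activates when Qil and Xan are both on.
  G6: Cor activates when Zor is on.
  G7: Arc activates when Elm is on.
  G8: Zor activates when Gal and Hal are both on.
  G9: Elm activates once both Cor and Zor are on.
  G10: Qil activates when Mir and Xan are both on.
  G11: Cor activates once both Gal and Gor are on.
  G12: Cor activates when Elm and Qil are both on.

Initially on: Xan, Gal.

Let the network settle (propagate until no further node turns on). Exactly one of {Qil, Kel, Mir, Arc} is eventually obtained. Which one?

G1: Gal and Xan on → Hal on.
G8: Gal and Hal on → Zor on.
Zor is on, so Cor activates (G6).
G9: Cor and Zor on → Elm on.
Elm is on, so Arc activates (G7).
Qil would need Mir and Xan (G10), but Mir never turns on. Mir would need Qil and Xan (G5), but Qil never turns on. Kel would need Mir (G4), but Mir never turns on.

Arc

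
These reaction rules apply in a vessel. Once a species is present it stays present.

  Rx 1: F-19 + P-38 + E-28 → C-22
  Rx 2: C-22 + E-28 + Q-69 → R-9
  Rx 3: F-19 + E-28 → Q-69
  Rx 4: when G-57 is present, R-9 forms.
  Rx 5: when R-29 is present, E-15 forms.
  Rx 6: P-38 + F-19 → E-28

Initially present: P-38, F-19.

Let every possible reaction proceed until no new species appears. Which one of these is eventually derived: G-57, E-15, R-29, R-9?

P-38 and F-19 present → E-28 forms (Rx 6).
F-19 and E-28 present → Q-69 forms (Rx 3).
F-19, P-38, and E-28 present → C-22 forms (Rx 1).
C-22, E-28, and Q-69 present → R-9 forms (Rx 2).
No rule produces R-29, and it is not given. E-15 would need R-29 (Rx 5), but R-29 never forms. No rule produces G-57, and it is not given.

R-9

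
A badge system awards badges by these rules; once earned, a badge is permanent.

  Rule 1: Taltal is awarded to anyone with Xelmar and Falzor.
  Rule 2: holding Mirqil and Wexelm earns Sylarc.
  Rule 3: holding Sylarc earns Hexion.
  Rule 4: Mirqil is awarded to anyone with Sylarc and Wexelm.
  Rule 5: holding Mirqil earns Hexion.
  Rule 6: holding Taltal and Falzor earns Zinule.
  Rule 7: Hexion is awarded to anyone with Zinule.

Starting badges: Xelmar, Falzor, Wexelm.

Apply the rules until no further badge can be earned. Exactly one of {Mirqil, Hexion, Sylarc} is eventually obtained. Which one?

Hexion

With Xelmar and Falzor, Taltal is earned (Rule 1).
With Taltal and Falzor, Zinule is earned (Rule 6).
With Zinule, Hexion is earned (Rule 7).
Mirqil would need Sylarc and Wexelm (Rule 4), but Sylarc is never earned. Sylarc would need Mirqil and Wexelm (Rule 2), but Mirqil is never earned.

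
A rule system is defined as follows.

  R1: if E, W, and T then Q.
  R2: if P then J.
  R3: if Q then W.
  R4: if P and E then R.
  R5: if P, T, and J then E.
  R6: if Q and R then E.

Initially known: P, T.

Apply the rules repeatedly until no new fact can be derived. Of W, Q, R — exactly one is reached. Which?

R

P holds, so J follows (R2).
From P, T, and J, R5 gives E.
P and E hold, so R follows (R4).
Q would need E, W, and T (R1), but W is never established. W would need Q (R3), but Q is never established.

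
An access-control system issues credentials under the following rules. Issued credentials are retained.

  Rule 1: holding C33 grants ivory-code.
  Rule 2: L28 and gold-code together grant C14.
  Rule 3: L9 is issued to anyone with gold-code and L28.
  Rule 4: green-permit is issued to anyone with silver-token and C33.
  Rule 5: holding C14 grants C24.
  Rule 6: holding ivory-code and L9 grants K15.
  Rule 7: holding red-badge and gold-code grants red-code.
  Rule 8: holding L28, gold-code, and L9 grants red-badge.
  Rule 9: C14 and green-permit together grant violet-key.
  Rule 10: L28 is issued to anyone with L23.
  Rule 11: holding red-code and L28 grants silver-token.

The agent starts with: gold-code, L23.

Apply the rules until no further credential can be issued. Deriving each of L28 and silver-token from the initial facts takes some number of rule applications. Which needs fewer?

L28: Holding L23 grants L28 (Rule 10). [1 rule application]
silver-token: Holding L23 grants L28 (Rule 10). Holding gold-code and L28 grants L9 (Rule 3). Holding L28, gold-code, and L9 grants red-badge (Rule 8). Holding red-badge and gold-code grants red-code (Rule 7). Holding red-code and L28 grants silver-token (Rule 11). [5 rule applications]
L28 needs fewer.

L28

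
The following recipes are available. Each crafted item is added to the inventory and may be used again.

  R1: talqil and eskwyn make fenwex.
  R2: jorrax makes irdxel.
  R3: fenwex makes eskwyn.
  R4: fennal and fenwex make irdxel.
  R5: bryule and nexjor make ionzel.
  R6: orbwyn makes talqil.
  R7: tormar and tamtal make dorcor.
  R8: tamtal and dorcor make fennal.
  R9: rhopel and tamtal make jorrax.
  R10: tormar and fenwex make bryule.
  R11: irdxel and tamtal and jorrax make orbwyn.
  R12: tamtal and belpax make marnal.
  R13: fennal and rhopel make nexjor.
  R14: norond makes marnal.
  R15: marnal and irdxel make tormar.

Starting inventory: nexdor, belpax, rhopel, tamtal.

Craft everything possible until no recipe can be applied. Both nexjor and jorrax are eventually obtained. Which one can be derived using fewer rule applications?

jorrax

jorrax: Using R9, rhopel and tamtal make jorrax. [1 rule application]
nexjor: Using R12, tamtal and belpax make marnal. Using R9, rhopel and tamtal make jorrax. jorrax → irdxel (R2). Using R15, marnal and irdxel make tormar. tormar and tamtal → dorcor (R7). tamtal and dorcor → fennal (R8). fennal and rhopel → nexjor (R13). [7 rule applications]
jorrax needs fewer.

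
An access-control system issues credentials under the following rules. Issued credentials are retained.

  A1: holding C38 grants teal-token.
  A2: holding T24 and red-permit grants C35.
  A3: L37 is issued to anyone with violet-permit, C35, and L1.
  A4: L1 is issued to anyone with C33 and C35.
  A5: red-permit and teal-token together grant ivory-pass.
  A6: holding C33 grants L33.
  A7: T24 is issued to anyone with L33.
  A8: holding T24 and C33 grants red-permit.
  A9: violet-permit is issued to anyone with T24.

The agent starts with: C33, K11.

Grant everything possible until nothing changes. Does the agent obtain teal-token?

No

teal-token would need C38 (A1), but C38 is never granted.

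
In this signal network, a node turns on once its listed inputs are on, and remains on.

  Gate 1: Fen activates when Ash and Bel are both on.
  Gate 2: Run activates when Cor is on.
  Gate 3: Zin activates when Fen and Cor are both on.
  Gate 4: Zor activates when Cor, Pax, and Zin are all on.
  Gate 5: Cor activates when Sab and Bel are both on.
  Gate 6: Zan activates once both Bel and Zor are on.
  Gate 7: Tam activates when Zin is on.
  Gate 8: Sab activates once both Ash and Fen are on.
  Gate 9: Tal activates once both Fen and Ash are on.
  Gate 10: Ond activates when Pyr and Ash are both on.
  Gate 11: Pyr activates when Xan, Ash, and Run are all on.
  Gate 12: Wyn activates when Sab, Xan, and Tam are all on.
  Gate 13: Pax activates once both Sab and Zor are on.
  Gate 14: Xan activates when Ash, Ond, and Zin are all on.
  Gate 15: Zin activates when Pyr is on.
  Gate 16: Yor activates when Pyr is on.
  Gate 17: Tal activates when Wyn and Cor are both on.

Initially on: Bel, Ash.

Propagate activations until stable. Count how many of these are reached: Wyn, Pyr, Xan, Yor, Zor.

0

Wyn would need Sab, Xan, and Tam (Gate 12), but Xan never turns on.
Pyr would need Xan, Ash, and Run (Gate 11), but Xan never turns on.
Xan would need Ash, Ond, and Zin (Gate 14), but Ond never turns on.
Yor would need Pyr (Gate 16), but Pyr never turns on.
Zor would need Cor, Pax, and Zin (Gate 4), but Pax never turns on.
None of the 5 are reached.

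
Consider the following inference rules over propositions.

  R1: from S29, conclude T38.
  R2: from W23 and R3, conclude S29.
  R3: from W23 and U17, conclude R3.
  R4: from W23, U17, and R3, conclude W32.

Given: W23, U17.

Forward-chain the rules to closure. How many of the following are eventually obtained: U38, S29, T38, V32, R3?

W23 and U17 hold, so R3 follows (R3).
From W23 and R3, R2 gives S29.
From S29, R1 gives T38.
No rule produces U38, and it is not given.
S29: reached.
T38: reached.
No rule produces V32, and it is not given.
R3: reached.
Reached: S29, T38, and R3 — 3 of the 5.

3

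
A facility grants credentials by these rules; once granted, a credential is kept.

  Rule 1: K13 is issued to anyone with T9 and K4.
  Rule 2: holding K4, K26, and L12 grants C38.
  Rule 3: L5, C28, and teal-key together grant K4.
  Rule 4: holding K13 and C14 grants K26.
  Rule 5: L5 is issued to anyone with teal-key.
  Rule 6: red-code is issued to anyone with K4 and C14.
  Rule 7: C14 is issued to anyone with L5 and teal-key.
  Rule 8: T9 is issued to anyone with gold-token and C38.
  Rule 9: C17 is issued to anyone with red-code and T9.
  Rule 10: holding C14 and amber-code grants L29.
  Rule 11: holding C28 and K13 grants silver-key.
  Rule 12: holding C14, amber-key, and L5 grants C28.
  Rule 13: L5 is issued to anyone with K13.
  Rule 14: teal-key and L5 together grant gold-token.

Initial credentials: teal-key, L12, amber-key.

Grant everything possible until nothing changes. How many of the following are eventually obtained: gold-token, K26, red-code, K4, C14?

4

Holding teal-key grants L5 (Rule 5).
Holding L5 and teal-key grants C14 (Rule 7).
Holding teal-key and L5 grants gold-token (Rule 14).
Holding C14, amber-key, and L5 grants C28 (Rule 12).
Holding L5, C28, and teal-key grants K4 (Rule 3).
Holding K4 and C14 grants red-code (Rule 6).
gold-token: reached.
K26 would need K13 and C14 (Rule 4), but K13 is never granted.
red-code: reached.
K4: reached.
C14: reached.
Reached: gold-token, red-code, K4, and C14 — 4 of the 5.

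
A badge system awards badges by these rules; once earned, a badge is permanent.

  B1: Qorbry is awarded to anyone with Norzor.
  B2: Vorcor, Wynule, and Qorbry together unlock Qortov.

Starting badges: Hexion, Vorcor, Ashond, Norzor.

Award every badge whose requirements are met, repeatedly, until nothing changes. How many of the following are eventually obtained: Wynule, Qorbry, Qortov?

With Norzor, Qorbry is earned (B1).
No rule produces Wynule, and it is not given.
Qorbry: reached.
Qortov would need Vorcor, Wynule, and Qorbry (B2), but Wynule is never earned.
Reached: Qorbry — 1 of the 3.

1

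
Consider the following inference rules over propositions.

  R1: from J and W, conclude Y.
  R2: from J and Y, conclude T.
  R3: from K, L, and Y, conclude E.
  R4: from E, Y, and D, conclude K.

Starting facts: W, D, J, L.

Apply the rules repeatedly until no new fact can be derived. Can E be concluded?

No

E would need K, L, and Y (R3), but K is never established.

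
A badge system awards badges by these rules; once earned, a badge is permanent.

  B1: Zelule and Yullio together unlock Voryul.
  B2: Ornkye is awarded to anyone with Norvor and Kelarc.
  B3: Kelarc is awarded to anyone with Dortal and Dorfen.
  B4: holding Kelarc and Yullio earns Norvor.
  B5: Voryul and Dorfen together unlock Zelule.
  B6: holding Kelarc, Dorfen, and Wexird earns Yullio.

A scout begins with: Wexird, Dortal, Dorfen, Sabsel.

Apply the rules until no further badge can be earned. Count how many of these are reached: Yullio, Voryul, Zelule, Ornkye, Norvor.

With Dortal and Dorfen, Kelarc is earned (B3).
With Kelarc, Dorfen, and Wexird, Yullio is earned (B6).
With Kelarc and Yullio, Norvor is earned (B4).
With Norvor and Kelarc, Ornkye is earned (B2).
Yullio: reached.
Voryul would need Zelule and Yullio (B1), but Zelule is never earned.
Zelule would need Voryul and Dorfen (B5), but Voryul is never earned.
Ornkye: reached.
Norvor: reached.
Reached: Yullio, Ornkye, and Norvor — 3 of the 5.

3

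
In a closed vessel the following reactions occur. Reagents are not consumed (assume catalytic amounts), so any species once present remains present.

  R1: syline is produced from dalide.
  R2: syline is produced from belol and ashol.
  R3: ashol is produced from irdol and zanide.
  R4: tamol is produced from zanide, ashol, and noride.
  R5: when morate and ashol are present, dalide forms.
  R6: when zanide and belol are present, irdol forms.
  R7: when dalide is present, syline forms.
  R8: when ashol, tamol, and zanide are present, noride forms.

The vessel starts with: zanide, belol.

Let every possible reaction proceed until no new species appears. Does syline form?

zanide and belol present → irdol forms (R6).
irdol and zanide present → ashol forms (R3).
belol and ashol present → syline forms (R2).

Yes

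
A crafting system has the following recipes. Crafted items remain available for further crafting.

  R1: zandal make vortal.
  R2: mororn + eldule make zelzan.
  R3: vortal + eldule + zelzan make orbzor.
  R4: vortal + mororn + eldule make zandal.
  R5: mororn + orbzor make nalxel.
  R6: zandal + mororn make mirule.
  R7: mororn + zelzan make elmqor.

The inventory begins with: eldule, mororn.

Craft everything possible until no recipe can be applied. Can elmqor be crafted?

Yes

Using R2, mororn and eldule make zelzan.
mororn + zelzan → elmqor (R7).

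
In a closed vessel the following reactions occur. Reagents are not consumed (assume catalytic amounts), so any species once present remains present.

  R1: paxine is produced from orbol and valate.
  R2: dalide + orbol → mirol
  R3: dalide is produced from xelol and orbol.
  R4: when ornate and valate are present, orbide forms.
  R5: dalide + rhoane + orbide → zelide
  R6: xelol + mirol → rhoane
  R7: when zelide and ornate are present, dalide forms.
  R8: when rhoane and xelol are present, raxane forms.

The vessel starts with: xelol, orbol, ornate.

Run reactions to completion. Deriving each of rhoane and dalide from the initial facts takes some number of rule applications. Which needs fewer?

dalide

dalide: xelol and orbol present → dalide forms (R3). [1 rule application]
rhoane: xelol and orbol present → dalide forms (R3). dalide and orbol present → mirol forms (R2). xelol and mirol present → rhoane forms (R6). [3 rule applications]
dalide needs fewer.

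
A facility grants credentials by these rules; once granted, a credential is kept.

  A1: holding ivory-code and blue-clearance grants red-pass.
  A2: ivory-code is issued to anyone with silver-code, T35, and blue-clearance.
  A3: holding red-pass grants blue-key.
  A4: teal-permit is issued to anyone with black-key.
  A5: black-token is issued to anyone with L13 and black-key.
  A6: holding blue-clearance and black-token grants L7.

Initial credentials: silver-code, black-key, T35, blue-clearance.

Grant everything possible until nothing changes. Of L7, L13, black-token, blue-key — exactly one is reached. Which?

Holding silver-code, T35, and blue-clearance grants ivory-code (A2).
Holding ivory-code and blue-clearance grants red-pass (A1).
Holding red-pass grants blue-key (A3).
L7 would need blue-clearance and black-token (A6), but black-token is never granted. No rule produces L13, and it is not given. black-token would need L13 and black-key (A5), but L13 is never granted.

blue-key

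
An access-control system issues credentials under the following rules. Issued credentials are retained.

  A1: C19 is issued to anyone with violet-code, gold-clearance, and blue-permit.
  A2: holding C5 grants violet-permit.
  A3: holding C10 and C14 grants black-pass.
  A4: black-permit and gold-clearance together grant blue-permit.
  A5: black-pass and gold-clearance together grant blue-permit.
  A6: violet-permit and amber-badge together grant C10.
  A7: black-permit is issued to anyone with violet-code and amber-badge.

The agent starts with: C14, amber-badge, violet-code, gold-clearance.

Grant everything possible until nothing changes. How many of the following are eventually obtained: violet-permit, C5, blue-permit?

1

Holding violet-code and amber-badge grants black-permit (A7).
Holding black-permit and gold-clearance grants blue-permit (A4).
violet-permit would need C5 (A2), but C5 is never granted.
No rule produces C5, and it is not given.
blue-permit: reached.
Reached: blue-permit — 1 of the 3.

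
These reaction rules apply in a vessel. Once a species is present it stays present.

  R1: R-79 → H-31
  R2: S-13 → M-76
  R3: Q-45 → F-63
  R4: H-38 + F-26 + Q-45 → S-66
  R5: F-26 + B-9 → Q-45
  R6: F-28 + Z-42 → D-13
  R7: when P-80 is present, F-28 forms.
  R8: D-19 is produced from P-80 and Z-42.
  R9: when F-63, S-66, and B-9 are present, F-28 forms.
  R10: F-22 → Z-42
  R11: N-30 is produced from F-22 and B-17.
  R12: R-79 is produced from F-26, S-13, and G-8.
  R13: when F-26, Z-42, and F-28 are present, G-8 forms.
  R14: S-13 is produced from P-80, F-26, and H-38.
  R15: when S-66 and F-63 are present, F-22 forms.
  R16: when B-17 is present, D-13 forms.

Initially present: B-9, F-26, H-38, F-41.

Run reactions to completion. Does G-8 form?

Yes

F-26 and B-9 present → Q-45 forms (R5).
Q-45 present → F-63 forms (R3).
H-38, F-26, and Q-45 present → S-66 forms (R4).
S-66 and F-63 present → F-22 forms (R15).
F-63, S-66, and B-9 present → F-28 forms (R9).
F-22 present → Z-42 forms (R10).
F-26, Z-42, and F-28 present → G-8 forms (R13).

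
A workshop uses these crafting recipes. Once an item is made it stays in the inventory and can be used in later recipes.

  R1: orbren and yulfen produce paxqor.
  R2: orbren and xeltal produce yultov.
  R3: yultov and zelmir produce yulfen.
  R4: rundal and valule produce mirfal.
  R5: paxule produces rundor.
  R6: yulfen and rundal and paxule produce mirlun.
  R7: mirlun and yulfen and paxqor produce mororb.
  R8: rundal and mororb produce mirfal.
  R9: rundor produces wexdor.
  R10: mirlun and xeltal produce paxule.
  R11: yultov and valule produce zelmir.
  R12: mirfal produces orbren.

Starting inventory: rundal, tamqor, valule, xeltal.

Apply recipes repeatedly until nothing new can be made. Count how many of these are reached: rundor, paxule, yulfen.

rundal and valule → mirfal (R4).
mirfal → orbren (R12).
orbren and xeltal → yultov (R2).
yultov and valule → zelmir (R11).
yultov and zelmir → yulfen (R3).
rundor would need paxule (R5), but paxule is never obtained.
paxule would need mirlun and xeltal (R10), but mirlun is never obtained.
yulfen: reached.
Reached: yulfen — 1 of the 3.

1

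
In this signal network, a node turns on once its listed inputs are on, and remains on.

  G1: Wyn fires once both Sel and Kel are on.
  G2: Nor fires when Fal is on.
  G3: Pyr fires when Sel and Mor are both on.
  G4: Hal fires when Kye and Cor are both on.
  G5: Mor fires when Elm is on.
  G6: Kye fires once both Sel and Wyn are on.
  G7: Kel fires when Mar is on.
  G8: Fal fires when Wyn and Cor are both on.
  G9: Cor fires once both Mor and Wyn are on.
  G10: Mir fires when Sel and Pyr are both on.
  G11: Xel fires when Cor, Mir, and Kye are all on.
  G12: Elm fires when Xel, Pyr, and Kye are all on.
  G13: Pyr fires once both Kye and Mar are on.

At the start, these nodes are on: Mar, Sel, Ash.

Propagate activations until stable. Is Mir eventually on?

G7: Mar on → Kel on.
G1: Sel and Kel on → Wyn on.
Sel and Wyn are on, so Kye fires (G6).
Kye and Mar are on, so Pyr fires (G13).
G10: Sel and Pyr on → Mir on.

Yes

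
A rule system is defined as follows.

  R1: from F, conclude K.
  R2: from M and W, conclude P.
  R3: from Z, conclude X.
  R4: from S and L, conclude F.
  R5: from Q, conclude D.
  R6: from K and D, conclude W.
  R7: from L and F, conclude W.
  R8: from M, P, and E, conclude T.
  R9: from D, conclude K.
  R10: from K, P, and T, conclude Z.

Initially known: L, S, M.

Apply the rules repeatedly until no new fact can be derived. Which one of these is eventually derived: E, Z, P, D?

P

S and L hold, so F follows (R4).
From L and F, R7 gives W.
From M and W, R2 gives P.
D would need Q (R5), but Q is never established. No rule produces E, and it is not given. Z would need K, P, and T (R10), but T is never established.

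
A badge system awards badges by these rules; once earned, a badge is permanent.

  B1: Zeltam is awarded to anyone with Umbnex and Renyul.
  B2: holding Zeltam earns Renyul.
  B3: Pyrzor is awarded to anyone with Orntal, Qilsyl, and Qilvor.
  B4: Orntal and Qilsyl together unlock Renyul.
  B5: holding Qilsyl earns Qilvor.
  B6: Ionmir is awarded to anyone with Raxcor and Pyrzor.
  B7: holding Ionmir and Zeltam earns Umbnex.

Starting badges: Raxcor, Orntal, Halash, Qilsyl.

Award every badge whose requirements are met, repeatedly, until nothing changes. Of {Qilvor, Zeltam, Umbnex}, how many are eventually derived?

With Qilsyl, Qilvor is earned (B5).
Qilvor: reached.
Zeltam would need Umbnex and Renyul (B1), but Umbnex is never earned.
Umbnex would need Ionmir and Zeltam (B7), but Zeltam is never earned.
Reached: Qilvor — 1 of the 3.

1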